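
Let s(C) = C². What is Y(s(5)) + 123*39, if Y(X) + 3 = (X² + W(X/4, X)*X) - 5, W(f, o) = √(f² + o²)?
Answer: 5414 + 625*√17/4 ≈ 6058.2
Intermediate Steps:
Y(X) = -8 + X² + X*√17*√(X²)/4 (Y(X) = -3 + ((X² + √((X/4)² + X²)*X) - 5) = -3 + ((X² + √(X²/16 + X²)*X) - 5) = -3 + ((X² + √(17*X²/16)*X) - 5) = -3 + ((X² + (√17*√(X²)/4)*X) - 5) = -3 + ((X² + X*√17*√(X²)/4) - 5) = -3 + (-5 + X² + X*√17*√(X²)/4) = -8 + X² + X*√17*√(X²)/4)
Y(s(5)) + 123*39 = (-8 + (5²)² + (¼)*5²*√17*√((5²)²)) + 123*39 = (-8 + 25² + (¼)*25*√17*√(25²)) + 4797 = (-8 + 625 + (¼)*25*√17*√625) + 4797 = (-8 + 625 + (¼)*25*√17*25) + 4797 = (-8 + 625 + 625*√17/4) + 4797 = (617 + 625*√17/4) + 4797 = 5414 + 625*√17/4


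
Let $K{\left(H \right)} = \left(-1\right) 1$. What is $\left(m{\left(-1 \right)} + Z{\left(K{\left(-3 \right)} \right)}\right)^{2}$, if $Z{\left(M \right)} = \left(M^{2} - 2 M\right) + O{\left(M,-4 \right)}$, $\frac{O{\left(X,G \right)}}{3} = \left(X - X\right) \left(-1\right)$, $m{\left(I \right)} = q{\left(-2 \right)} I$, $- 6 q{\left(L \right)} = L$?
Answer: $\frac{64}{9} \approx 7.1111$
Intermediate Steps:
$q{\left(L \right)} = - \frac{L}{6}$
$K{\left(H \right)} = -1$
$m{\left(I \right)} = \frac{I}{3}$ ($m{\left(I \right)} = \left(- \frac{1}{6}\right) \left(-2\right) I = \frac{I}{3}$)
$O{\left(X,G \right)} = 0$ ($O{\left(X,G \right)} = 3 \left(X - X\right) \left(-1\right) = 3 \cdot 0 \left(-1\right) = 3 \cdot 0 = 0$)
$Z{\left(M \right)} = M^{2} - 2 M$ ($Z{\left(M \right)} = \left(M^{2} - 2 M\right) + 0 = M^{2} - 2 M$)
$\left(m{\left(-1 \right)} + Z{\left(K{\left(-3 \right)} \right)}\right)^{2} = \left(\frac{1}{3} \left(-1\right) - \left(-2 - 1\right)\right)^{2} = \left(- \frac{1}{3} - -3\right)^{2} = \left(- \frac{1}{3} + 3\right)^{2} = \left(\frac{8}{3}\right)^{2} = \frac{64}{9}$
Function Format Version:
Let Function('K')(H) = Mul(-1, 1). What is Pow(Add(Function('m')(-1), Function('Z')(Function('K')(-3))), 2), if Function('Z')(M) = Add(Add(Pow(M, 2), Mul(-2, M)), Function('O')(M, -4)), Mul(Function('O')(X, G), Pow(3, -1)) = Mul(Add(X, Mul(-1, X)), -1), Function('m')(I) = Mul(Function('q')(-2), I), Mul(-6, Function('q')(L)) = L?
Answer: Rational(64, 9) ≈ 7.1111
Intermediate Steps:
Function('q')(L) = Mul(Rational(-1, 6), L)
Function('K')(H) = -1
Function('m')(I) = Mul(Rational(1, 3), I) (Function('m')(I) = Mul(Mul(Rational(-1, 6), -2), I) = Mul(Rational(1, 3), I))
Function('O')(X, G) = 0 (Function('O')(X, G) = Mul(3, Mul(Add(X, Mul(-1, X)), -1)) = Mul(3, Mul(0, -1)) = Mul(3, 0) = 0)
Function('Z')(M) = Add(Pow(M, 2), Mul(-2, M)) (Function('Z')(M) = Add(Add(Pow(M, 2), Mul(-2, M)), 0) = Add(Pow(M, 2), Mul(-2, M)))
Pow(Add(Function('m')(-1), Function('Z')(Function('K')(-3))), 2) = Pow(Add(Mul(Rational(1, 3), -1), Mul(-1, Add(-2, -1))), 2) = Pow(Add(Rational(-1, 3), Mul(-1, -3)), 2) = Pow(Add(Rational(-1, 3), 3), 2) = Pow(Rational(8, 3), 2) = Rational(64, 9)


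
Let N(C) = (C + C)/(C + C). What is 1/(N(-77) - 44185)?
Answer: -1/44184 ≈ -2.2633e-5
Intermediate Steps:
N(C) = 1 (N(C) = (2*C)/((2*C)) = (2*C)*(1/(2*C)) = 1)
1/(N(-77) - 44185) = 1/(1 - 44185) = 1/(-44184) = -1/44184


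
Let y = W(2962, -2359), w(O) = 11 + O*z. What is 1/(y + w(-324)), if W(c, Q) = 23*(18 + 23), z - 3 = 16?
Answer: -1/5202 ≈ -0.00019223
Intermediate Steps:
z = 19 (z = 3 + 16 = 19)
w(O) = 11 + 19*O (w(O) = 11 + O*19 = 11 + 19*O)
W(c, Q) = 943 (W(c, Q) = 23*41 = 943)
y = 943
1/(y + w(-324)) = 1/(943 + (11 + 19*(-324))) = 1/(943 + (11 - 6156)) = 1/(943 - 6145) = 1/(-5202) = -1/5202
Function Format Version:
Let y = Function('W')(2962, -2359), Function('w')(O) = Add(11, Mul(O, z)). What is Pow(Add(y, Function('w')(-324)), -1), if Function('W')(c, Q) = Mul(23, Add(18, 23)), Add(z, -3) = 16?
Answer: Rational(-1, 5202) ≈ -0.00019223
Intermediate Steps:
z = 19 (z = Add(3, 16) = 19)
Function('w')(O) = Add(11, Mul(19, O)) (Function('w')(O) = Add(11, Mul(O, 19)) = Add(11, Mul(19, O)))
Function('W')(c, Q) = 943 (Function('W')(c, Q) = Mul(23, 41) = 943)
y = 943
Pow(Add(y, Function('w')(-324)), -1) = Pow(Add(943, Add(11, Mul(19, -324))), -1) = Pow(Add(943, Add(11, -6156)), -1) = Pow(Add(943, -6145), -1) = Pow(-5202, -1) = Rational(-1, 5202)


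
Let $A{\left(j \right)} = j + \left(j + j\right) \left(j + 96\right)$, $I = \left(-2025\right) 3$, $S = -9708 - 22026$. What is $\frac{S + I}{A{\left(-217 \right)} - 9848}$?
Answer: $- \frac{37809}{42449} \approx -0.89069$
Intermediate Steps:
$S = -31734$
$I = -6075$
$A{\left(j \right)} = j + 2 j \left(96 + j\right)$
$\frac{S + I}{A{\left(-217 \right)} - 9848} = \frac{-31734 - 6075}{- 217 \left(193 + 2 \left(-217\right)\right) - 9848} = - \frac{37809}{- 217 \left(193 - 434\right) - 9848} = - \frac{37809}{\left(-217\right) \left(-241\right) - 9848} = - \frac{37809}{52297 - 9848} = - \frac{37809}{42449}$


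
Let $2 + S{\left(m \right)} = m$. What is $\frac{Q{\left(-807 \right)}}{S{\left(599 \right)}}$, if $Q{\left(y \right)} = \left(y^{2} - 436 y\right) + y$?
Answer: $\frac{334098}{199} \approx 1678.9$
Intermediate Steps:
$Q{\left(y \right)} = y^{2} - 435 y$
$S{\left(m \right)} = -2 + m$
$\frac{Q{\left(-807 \right)}}{S{\left(599 \right)}} = \frac{\left(-807\right) \left(-435 - 807\right)}{-2 + 599} = \frac{\left(-807\right) \left(-1242\right)}{597} = 1002294 \cdot \frac{1}{597} = \frac{334098}{199}$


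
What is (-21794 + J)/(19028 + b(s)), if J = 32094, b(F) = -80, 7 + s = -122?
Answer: 2575/4737 ≈ 0.54359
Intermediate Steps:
s = -129 (s = -7 - 122 = -129)
(-21794 + J)/(19028 + b(s)) = (-21794 + 32094)/(19028 - 80) = 10300/18948 = 10300*(1/18948) = 2575/4737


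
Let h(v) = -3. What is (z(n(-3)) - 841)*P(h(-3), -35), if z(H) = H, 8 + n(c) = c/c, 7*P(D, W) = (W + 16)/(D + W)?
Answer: -424/7 ≈ -60.571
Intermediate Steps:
P(D, W) = (16 + W)/(7*(D + W)) (P(D, W) = ((W + 16)/(D + W))/7 = ((16 + W)/(D + W))/7 = (16 + W)/(7*(D + W)))
n(c) = -7 (n(c) = -8 + c/c = -8 + 1 = -7)
(z(n(-3)) - 841)*P(h(-3), -35) = (-7 - 841)*((16 - 35)/(7*(-3 - 35))) = -848*(-19)/(7*(-38)) = -848*(-1)*(-19)/(7*38) = -848*1/14 = -424/7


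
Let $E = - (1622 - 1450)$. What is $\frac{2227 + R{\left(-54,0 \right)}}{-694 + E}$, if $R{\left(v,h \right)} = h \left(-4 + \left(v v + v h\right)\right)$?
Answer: $- \frac{2227}{866} \approx -2.5716$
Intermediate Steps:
$R{\left(v,h \right)} = h \left(-4 + v^{2} + h v\right)$ ($R{\left(v,h \right)} = h \left(-4 + \left(v^{2} + h v\right)\right) = h \left(-4 + v^{2} + h v\right)$)
$E = -172$ ($E = \left(-1\right) 172 = -172$)
$\frac{2227 + R{\left(-54,0 \right)}}{-694 + E} = \frac{2227 + 0 \left(-4 + \left(-54\right)^{2} + 0 \left(-54\right)\right)}{-694 - 172} = \frac{2227 + 0 \left(-4 + 2916 + 0\right)}{-866} = \left(2227 + 0 \cdot 2912\right) \left(- \frac{1}{866}\right) = \left(2227 + 0\right) \left(- \frac{1}{866}\right) = 2227 \left(- \frac{1}{866}\right) = - \frac{2227}{866}$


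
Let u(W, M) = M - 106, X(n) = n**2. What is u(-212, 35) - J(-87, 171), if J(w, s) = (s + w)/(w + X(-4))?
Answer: -4957/71 ≈ -69.817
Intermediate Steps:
J(w, s) = (s + w)/(16 + w) (J(w, s) = (s + w)/(w + (-4)**2) = (s + w)/(w + 16) = (s + w)/(16 + w))
u(W, M) = -106 + M
u(-212, 35) - J(-87, 171) = (-106 + 35) - (171 - 87)/(16 - 87) = -71 - 84/(-71) = -71 - (-1)*84/71 = -71 - 1*(-84/71) = -71 + 84/71 = -4957/71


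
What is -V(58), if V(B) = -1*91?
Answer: 91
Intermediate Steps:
V(B) = -91
-V(58) = -1*(-91) = 91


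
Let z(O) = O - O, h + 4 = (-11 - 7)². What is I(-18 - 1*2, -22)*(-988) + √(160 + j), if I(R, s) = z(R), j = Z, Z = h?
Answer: 4*√30 ≈ 21.909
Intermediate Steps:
h = 320 (h = -4 + (-11 - 7)² = -4 + (-18)² = -4 + 324 = 320)
Z = 320
z(O) = 0
j = 320
I(R, s) = 0
I(-18 - 1*2, -22)*(-988) + √(160 + j) = 0*(-988) + √(160 + 320) = 0 + √480 = 0 + 4*√30 = 4*√30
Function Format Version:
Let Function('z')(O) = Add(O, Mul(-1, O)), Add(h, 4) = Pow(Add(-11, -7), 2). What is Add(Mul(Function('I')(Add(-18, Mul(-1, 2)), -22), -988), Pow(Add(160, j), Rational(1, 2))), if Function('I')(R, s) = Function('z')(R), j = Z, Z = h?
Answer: Mul(4, Pow(30, Rational(1, 2))) ≈ 21.909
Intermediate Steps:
h = 320 (h = Add(-4, Pow(Add(-11, -7), 2)) = Add(-4, Pow(-18, 2)) = Add(-4, 324) = 320)
Z = 320
Function('z')(O) = 0
j = 320
Function('I')(R, s) = 0
Add(Mul(Function('I')(Add(-18, Mul(-1, 2)), -22), -988), Pow(Add(160, j), Rational(1, 2))) = Add(Mul(0, -988), Pow(Add(160, 320), Rational(1, 2))) = Add(0, Pow(480, Rational(1, 2))) = Add(0, Mul(4, Pow(30, Rational(1, 2)))) = Mul(4, Pow(30, Rational(1, 2)))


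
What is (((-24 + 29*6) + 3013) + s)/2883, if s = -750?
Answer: 2413/2883 ≈ 0.83698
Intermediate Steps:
(((-24 + 29*6) + 3013) + s)/2883 = (((-24 + 29*6) + 3013) - 750)/2883 = (((-24 + 174) + 3013) - 750)*(1/2883) = ((150 + 3013) - 750)*(1/2883) = (3163 - 750)*(1/2883) = 2413*(1/2883) = 2413/2883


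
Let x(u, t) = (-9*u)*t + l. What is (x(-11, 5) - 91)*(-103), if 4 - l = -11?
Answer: -43157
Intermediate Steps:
l = 15 (l = 4 - 1*(-11) = 4 + 11 = 15)
x(u, t) = 15 - 9*t*u (x(u, t) = (-9*u)*t + 15 = -9*t*u + 15 = 15 - 9*t*u)
(x(-11, 5) - 91)*(-103) = ((15 - 9*5*(-11)) - 91)*(-103) = ((15 + 495) - 91)*(-103) = (510 - 91)*(-103) = 419*(-103) = -43157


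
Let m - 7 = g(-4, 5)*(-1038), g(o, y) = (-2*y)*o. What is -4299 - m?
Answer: 37214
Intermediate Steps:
g(o, y) = -2*o*y
m = -41513 (m = 7 - 2*(-4)*5*(-1038) = 7 + 40*(-1038) = 7 - 41520 = -41513)
-4299 - m = -4299 - 1*(-41513) = -4299 + 41513 = 37214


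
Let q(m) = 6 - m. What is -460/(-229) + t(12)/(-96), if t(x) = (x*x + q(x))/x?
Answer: 83053/43968 ≈ 1.8889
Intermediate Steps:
t(x) = (6 + x² - x)/x (t(x) = (x*x + (6 - x))/x = (x² + (6 - x))/x = (6 + x² - x)/x)
-460/(-229) + t(12)/(-96) = -460/(-229) + (-1 + 12 + 6/12)/(-96) = -460*(-1/229) + (-1 + 12 + 6*(1/12))*(-1/96) = 460/229 + (-1 + 12 + ½)*(-1/96) = 460/229 + (23/2)*(-1/96) = 460/229 - 23/192 = 83053/43968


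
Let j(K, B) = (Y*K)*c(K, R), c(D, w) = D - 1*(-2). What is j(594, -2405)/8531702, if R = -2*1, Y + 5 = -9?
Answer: -2478168/4265851 ≈ -0.58093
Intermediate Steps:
Y = -14 (Y = -5 - 9 = -14)
R = -2
c(D, w) = 2 + D (c(D, w) = D + 2 = 2 + D)
j(K, B) = -14*K*(2 + K) (j(K, B) = (-14*K)*(2 + K) = -14*K*(2 + K))
j(594, -2405)/8531702 = -14*594*(2 + 594)/8531702 = -14*594*596*(1/8531702) = -4956336*1/8531702 = -2478168/4265851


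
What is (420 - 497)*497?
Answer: -38269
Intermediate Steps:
(420 - 497)*497 = -77*497 = -38269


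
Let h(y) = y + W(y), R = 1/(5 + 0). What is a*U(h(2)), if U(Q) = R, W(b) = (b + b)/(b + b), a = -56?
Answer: -56/5 ≈ -11.200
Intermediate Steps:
W(b) = 1 (W(b) = (2*b)/((2*b)) = (2*b)*(1/(2*b)) = 1)
R = ⅕ (R = 1/5 = ⅕ ≈ 0.20000)
h(y) = 1 + y (h(y) = y + 1 = 1 + y)
U(Q) = ⅕
a*U(h(2)) = -56*⅕ = -56/5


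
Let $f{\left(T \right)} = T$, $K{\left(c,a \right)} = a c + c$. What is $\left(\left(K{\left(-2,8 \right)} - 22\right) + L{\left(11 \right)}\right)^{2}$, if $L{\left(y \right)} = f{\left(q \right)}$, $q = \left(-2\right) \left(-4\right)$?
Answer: $1024$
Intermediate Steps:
$K{\left(c,a \right)} = c + a c$
$q = 8$
$L{\left(y \right)} = 8$
$\left(\left(K{\left(-2,8 \right)} - 22\right) + L{\left(11 \right)}\right)^{2} = \left(\left(- 2 \left(1 + 8\right) - 22\right) + 8\right)^{2} = \left(\left(\left(-2\right) 9 - 22\right) + 8\right)^{2} = \left(\left(-18 - 22\right) + 8\right)^{2} = \left(-40 + 8\right)^{2} = \left(-32\right)^{2} = 1024$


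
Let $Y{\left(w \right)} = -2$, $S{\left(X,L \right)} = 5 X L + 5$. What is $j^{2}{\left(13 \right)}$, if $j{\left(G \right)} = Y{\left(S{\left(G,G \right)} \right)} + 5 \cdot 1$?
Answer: $9$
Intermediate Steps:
$S{\left(X,L \right)} = 5 + 5 L X$ ($S{\left(X,L \right)} = 5 L X + 5 = 5 + 5 L X$)
$j{\left(G \right)} = 3$ ($j{\left(G \right)} = -2 + 5 \cdot 1 = -2 + 5 = 3$)
$j^{2}{\left(13 \right)} = 3^{2} = 9$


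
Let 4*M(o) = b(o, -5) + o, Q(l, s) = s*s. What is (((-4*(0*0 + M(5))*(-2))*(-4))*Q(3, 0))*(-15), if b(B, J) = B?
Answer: 0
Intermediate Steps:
Q(l, s) = s²
M(o) = o/2 (M(o) = (o + o)/4 = (2*o)/4 = o/2)
(((-4*(0*0 + M(5))*(-2))*(-4))*Q(3, 0))*(-15) = (((-4*(0*0 + (½)*5)*(-2))*(-4))*0²)*(-15) = (((-4*(0 + 5/2)*(-2))*(-4))*0)*(-15) = (((-4*5/2*(-2))*(-4))*0)*(-15) = ((-10*(-2)*(-4))*0)*(-15) = ((20*(-4))*0)*(-15) = -80*0*(-15) = 0*(-15) = 0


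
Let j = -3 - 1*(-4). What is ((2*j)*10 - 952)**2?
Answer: 868624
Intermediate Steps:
j = 1 (j = -3 + 4 = 1)
((2*j)*10 - 952)**2 = ((2*1)*10 - 952)**2 = (2*10 - 952)**2 = (20 - 952)**2 = (-932)**2 = 868624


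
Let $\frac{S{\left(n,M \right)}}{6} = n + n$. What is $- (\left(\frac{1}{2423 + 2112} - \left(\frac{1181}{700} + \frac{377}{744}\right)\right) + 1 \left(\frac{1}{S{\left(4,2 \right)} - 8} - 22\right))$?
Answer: $\frac{1427054431}{59045700} \approx 24.169$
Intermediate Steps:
$S{\left(n,M \right)} = 12 n$ ($S{\left(n,M \right)} = 6 \left(n + n\right) = 6 \cdot 2 n = 12 n$)
$- (\left(\frac{1}{2423 + 2112} - \left(\frac{1181}{700} + \frac{377}{744}\right)\right) + 1 \left(\frac{1}{S{\left(4,2 \right)} - 8} - 22\right)) = - (\left(\frac{1}{2423 + 2112} - \left(\frac{1181}{700} + \frac{377}{744}\right)\right) + 1 \left(\frac{1}{12 \cdot 4 - 8} - 22\right)) = - (\left(\frac{1}{4535} - \left(1181 \cdot \frac{1}{700} + 377 \cdot \frac{1}{744}\right)\right) + 1 \left(\frac{1}{48 - 8} - 22\right)) = - (\left(\frac{1}{4535} - \left(\frac{1181}{700} + \frac{377}{744}\right)\right) + 1 \left(\frac{1}{40} - 22\right)) = - (\left(\frac{1}{4535} - \frac{285641}{130200}\right) + 1 \left(\frac{1}{40} - 22\right)) = - (\left(\frac{1}{4535} - \frac{285641}{130200}\right) + 1 \left(- \frac{879}{40}\right)) = - (- \frac{259050347}{118091400} - \frac{879}{40}) = \left(-1\right) \left(- \frac{1427054431}{59045700}\right) = \frac{1427054431}{59045700}$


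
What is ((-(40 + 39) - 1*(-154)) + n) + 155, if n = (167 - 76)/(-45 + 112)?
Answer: 15501/67 ≈ 231.36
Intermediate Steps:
n = 91/67 ≈ 1.3582
((-(40 + 39) - 1*(-154)) + n) + 155 = ((-(40 + 39) - 1*(-154)) + 91/67) + 155 = ((-1*79 + 154) + 91/67) + 155 = ((-79 + 154) + 91/67) + 155 = (75 + 91/67) + 155 = 5116/67 + 155 = 15501/67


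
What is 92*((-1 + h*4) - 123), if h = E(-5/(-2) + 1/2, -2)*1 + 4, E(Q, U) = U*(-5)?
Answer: -6256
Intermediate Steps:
E(Q, U) = -5*U
h = 14 (h = -5*(-2)*1 + 4 = 10*1 + 4 = 10 + 4 = 14)
92*((-1 + h*4) - 123) = 92*((-1 + 14*4) - 123) = 92*((-1 + 56) - 123) = 92*(55 - 123) = 92*(-68) = -6256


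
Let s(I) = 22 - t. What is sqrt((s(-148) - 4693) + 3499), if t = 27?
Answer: I*sqrt(1199) ≈ 34.627*I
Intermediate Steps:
s(I) = -5 (s(I) = 22 - 1*27 = 22 - 27 = -5)
sqrt((s(-148) - 4693) + 3499) = sqrt((-5 - 4693) + 3499) = sqrt(-4698 + 3499) = sqrt(-1199) = I*sqrt(1199)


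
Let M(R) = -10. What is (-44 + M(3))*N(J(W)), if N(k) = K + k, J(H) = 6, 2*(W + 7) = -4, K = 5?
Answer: -594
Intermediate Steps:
W = -9 (W = -7 + (½)*(-4) = -7 - 2 = -9)
N(k) = 5 + k
(-44 + M(3))*N(J(W)) = (-44 - 10)*(5 + 6) = -54*11 = -594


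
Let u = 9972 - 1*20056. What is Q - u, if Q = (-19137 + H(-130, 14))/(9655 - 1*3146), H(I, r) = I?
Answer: 65617489/6509 ≈ 10081.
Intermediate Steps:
Q = -19267/6509 (Q = (-19137 - 130)/(9655 - 1*3146) = -19267/(9655 - 3146) = -19267/6509 ≈ -2.9601)
u = -10084 (u = 9972 - 20056 = -10084)
Q - u = -19267/6509 - 1*(-10084) = -19267/6509 + 10084 = 65617489/6509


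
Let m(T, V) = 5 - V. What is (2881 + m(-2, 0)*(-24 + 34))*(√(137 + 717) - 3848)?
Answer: -11278488 + 2931*√854 ≈ -1.1193e+7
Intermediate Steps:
(2881 + m(-2, 0)*(-24 + 34))*(√(137 + 717) - 3848) = (2881 + (5 - 1*0)*(-24 + 34))*(√(137 + 717) - 3848) = (2881 + (5 + 0)*10)*(√854 - 3848) = (2881 + 5*10)*(-3848 + √854) = (2881 + 50)*(-3848 + √854) = 2931*(-3848 + √854) = -11278488 + 2931*√854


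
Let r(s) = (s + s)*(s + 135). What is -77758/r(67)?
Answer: -38879/13534 ≈ -2.8727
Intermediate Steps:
r(s) = 2*s*(135 + s) (r(s) = (2*s)*(135 + s) = 2*s*(135 + s))
-77758/r(67) = -77758*1/(134*(135 + 67)) = -77758/(2*67*202) = -77758/27068 = -77758*1/27068 = -38879/13534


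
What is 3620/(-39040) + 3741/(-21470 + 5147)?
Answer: -3418965/10620832 ≈ -0.32191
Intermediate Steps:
3620/(-39040) + 3741/(-21470 + 5147) = 3620*(-1/39040) + 3741/(-16323) = -181/1952 + 3741*(-1/16323) = -181/1952 - 1247/5441 = -3418965/10620832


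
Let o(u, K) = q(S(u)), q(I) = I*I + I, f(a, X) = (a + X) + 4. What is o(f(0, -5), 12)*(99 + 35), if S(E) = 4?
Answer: 2680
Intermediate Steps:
f(a, X) = 4 + X + a (f(a, X) = (X + a) + 4 = 4 + X + a)
q(I) = I + I**2 (q(I) = I**2 + I = I + I**2)
o(u, K) = 20 (o(u, K) = 4*(1 + 4) = 4*5 = 20)
o(f(0, -5), 12)*(99 + 35) = 20*(99 + 35) = 20*134 = 2680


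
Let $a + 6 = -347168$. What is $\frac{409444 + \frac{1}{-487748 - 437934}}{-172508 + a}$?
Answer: $- \frac{379014940807}{481060273124} \approx -0.78787$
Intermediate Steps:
$a = -347174$ ($a = -6 - 347168 = -347174$)
$\frac{409444 + \frac{1}{-487748 - 437934}}{-172508 + a} = \frac{409444 + \frac{1}{-487748 - 437934}}{-172508 - 347174} = \frac{409444 + \frac{1}{-925682}}{-519682} = \left(409444 - \frac{1}{925682}\right) \left(- \frac{1}{519682}\right) = \frac{379014940807}{925682} \left(- \frac{1}{519682}\right) = - \frac{379014940807}{481060273124}$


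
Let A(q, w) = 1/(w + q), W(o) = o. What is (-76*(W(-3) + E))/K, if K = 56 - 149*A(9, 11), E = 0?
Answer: 4560/971 ≈ 4.6962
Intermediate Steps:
A(q, w) = 1/(q + w)
K = 971/20 (K = 56 - 149/(9 + 11) = 56 - 149/20 = 971/20 ≈ 48.550)
(-76*(W(-3) + E))/K = (-76*(-3 + 0))/(971/20) = -76*(-3)*(20/971) = 228*(20/971) = 4560/971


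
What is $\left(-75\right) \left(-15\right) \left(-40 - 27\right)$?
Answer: $-75375$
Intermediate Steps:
$\left(-75\right) \left(-15\right) \left(-40 - 27\right) = 1125 \left(-40 - 27\right) = 1125 \left(-67\right) = -75375$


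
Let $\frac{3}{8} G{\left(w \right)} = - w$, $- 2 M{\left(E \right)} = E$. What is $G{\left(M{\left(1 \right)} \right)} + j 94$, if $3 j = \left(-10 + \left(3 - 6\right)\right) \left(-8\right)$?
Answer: $3260$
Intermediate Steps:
$M{\left(E \right)} = - \frac{E}{2}$
$j = \frac{104}{3}$ ($j = \frac{\left(-10 + \left(3 - 6\right)\right) \left(-8\right)}{3} = \frac{\left(-10 - 3\right) \left(-8\right)}{3} = \frac{\left(-13\right) \left(-8\right)}{3} = \frac{1}{3} \cdot 104 = \frac{104}{3} \approx 34.667$)
$G{\left(w \right)} = - \frac{8 w}{3}$ ($G{\left(w \right)} = \frac{8 \left(- w\right)}{3} = - \frac{8 w}{3}$)
$G{\left(M{\left(1 \right)} \right)} + j 94 = - \frac{8 \left(\left(- \frac{1}{2}\right) 1\right)}{3} + \frac{104}{3} \cdot 94 = \left(- \frac{8}{3}\right) \left(- \frac{1}{2}\right) + \frac{9776}{3} = \frac{4}{3} + \frac{9776}{3} = 3260$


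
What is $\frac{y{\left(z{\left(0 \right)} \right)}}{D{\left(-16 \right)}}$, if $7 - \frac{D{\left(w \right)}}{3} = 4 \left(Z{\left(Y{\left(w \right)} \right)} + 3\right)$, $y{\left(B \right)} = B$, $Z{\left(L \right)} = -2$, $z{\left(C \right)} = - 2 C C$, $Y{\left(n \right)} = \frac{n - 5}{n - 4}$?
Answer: $0$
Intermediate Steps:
$Y{\left(n \right)} = \frac{-5 + n}{-4 + n}$
$z{\left(C \right)} = - 2 C^{2}$
$D{\left(w \right)} = 9$ ($D{\left(w \right)} = 21 - 3 \cdot 4 \left(-2 + 3\right) = 21 - 3 \cdot 4 \cdot 1 = 21 - 12 = 9$)
$\frac{y{\left(z{\left(0 \right)} \right)}}{D{\left(-16 \right)}} = \frac{\left(-2\right) 0^{2}}{9} = \left(-2\right) 0 \cdot \frac{1}{9} = 0 \cdot \frac{1}{9} = 0$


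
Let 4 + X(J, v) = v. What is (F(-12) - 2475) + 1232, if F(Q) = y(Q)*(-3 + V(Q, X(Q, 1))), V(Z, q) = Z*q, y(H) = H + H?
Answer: -2035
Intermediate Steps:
X(J, v) = -4 + v
y(H) = 2*H
F(Q) = 2*Q*(-3 - 3*Q) (F(Q) = (2*Q)*(-3 + Q*(-4 + 1)) = (2*Q)*(-3 + Q*(-3)) = (2*Q)*(-3 - 3*Q) = 2*Q*(-3 - 3*Q))
(F(-12) - 2475) + 1232 = (6*(-12)*(-1 - 1*(-12)) - 2475) + 1232 = (6*(-12)*(-1 + 12) - 2475) + 1232 = (6*(-12)*11 - 2475) + 1232 = (-792 - 2475) + 1232 = -3267 + 1232 = -2035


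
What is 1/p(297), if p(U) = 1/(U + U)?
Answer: 594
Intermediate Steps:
p(U) = 1/(2*U)
1/p(297) = 1/((½)/297) = 1/((½)*(1/297)) = 1/(1/594) = 594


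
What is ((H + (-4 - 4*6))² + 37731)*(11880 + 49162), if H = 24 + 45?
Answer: 2405787304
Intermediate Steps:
H = 69
((H + (-4 - 4*6))² + 37731)*(11880 + 49162) = ((69 + (-4 - 4*6))² + 37731)*(11880 + 49162) = ((69 + (-4 - 24))² + 37731)*61042 = ((69 - 28)² + 37731)*61042 = (41² + 37731)*61042 = (1681 + 37731)*61042 = 39412*61042 = 2405787304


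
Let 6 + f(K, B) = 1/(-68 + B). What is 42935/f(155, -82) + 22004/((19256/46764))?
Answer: 100388886432/2168707 ≈ 46290.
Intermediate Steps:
f(K, B) = -6 + 1/(-68 + B)
42935/f(155, -82) + 22004/((19256/46764)) = 42935/(((409 - 6*(-82))/(-68 - 82))) + 22004/((19256/46764)) = 42935/(((409 + 492)/(-150))) + 22004/((19256*(1/46764))) = 42935/((-1/150*901)) + 22004/(4814/11691) = 42935/(-901/150) + 22004*(11691/4814) = 42935*(-150/901) + 128624382/2407 = -6440250/901 + 128624382/2407 = 100388886432/2168707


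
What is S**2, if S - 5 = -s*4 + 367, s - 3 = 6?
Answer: 112896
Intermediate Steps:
s = 9 (s = 3 + 6 = 9)
S = 336 (S = 5 + (-1*9*4 + 367) = 5 + (-9*4 + 367) = 5 + (-36 + 367) = 5 + 331 = 336)
S**2 = 336**2 = 112896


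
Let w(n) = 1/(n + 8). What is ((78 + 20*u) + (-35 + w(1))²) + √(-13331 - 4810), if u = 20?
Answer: 137314/81 + I*√18141 ≈ 1695.2 + 134.69*I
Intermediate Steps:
w(n) = 1/(8 + n)
((78 + 20*u) + (-35 + w(1))²) + √(-13331 - 4810) = ((78 + 20*20) + (-35 + 1/(8 + 1))²) + √(-13331 - 4810) = ((78 + 400) + (-35 + 1/9)²) + √(-18141) = (478 + (-35 + ⅑)²) + I*√18141 = (478 + (-314/9)²) + I*√18141 = (478 + 98596/81) + I*√18141 = 137314/81 + I*√18141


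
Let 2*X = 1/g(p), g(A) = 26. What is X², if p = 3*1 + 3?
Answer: 1/2704 ≈ 0.00036982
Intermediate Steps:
p = 6 (p = 3 + 3 = 6)
X = 1/52 (X = (½)/26 = (½)*(1/26) = 1/52 ≈ 0.019231)
X² = (1/52)² = 1/2704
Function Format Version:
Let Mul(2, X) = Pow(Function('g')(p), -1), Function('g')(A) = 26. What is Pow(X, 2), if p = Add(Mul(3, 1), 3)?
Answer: Rational(1, 2704) ≈ 0.00036982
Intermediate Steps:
p = 6 (p = Add(3, 3) = 6)
X = Rational(1, 52) (X = Mul(Rational(1, 2), Pow(26, -1)) = Mul(Rational(1, 2), Rational(1, 26)) = Rational(1, 52) ≈ 0.019231)
Pow(X, 2) = Pow(Rational(1, 52), 2) = Rational(1, 2704)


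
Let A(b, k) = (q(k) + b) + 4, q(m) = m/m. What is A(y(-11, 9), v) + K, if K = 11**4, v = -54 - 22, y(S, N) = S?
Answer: 14635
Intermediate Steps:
q(m) = 1
v = -76
A(b, k) = 5 + b (A(b, k) = (1 + b) + 4 = 5 + b)
K = 14641
A(y(-11, 9), v) + K = (5 - 11) + 14641 = -6 + 14641 = 14635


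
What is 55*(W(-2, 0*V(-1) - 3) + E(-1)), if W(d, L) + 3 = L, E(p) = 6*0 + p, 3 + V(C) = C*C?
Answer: -385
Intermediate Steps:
V(C) = -3 + C² (V(C) = -3 + C*C = -3 + C²)
E(p) = p (E(p) = 0 + p = p)
W(d, L) = -3 + L
55*(W(-2, 0*V(-1) - 3) + E(-1)) = 55*((-3 + (0*(-3 + (-1)²) - 3)) - 1) = 55*((-3 + (0*(-3 + 1) - 3)) - 1) = 55*((-3 + (0*(-2) - 3)) - 1) = 55*((-3 + (0 - 3)) - 1) = 55*((-3 - 3) - 1) = 55*(-6 - 1) = 55*(-7) = -385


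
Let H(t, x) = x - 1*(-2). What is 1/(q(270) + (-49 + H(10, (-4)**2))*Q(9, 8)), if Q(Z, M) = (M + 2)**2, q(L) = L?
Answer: -1/2830 ≈ -0.00035336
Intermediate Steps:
Q(Z, M) = (2 + M)**2
H(t, x) = 2 + x (H(t, x) = x + 2 = 2 + x)
1/(q(270) + (-49 + H(10, (-4)**2))*Q(9, 8)) = 1/(270 + (-49 + (2 + (-4)**2))*(2 + 8)**2) = 1/(270 + (-49 + (2 + 16))*10**2) = 1/(270 + (-49 + 18)*100) = 1/(270 - 31*100) = 1/(270 - 3100) = 1/(-2830) = -1/2830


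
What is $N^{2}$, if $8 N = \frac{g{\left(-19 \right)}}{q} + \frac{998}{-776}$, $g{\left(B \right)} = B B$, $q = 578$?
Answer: $\frac{5502227329}{804709467136} \approx 0.0068375$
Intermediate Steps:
$g{\left(B \right)} = B^{2}$
$N = - \frac{74177}{897056}$ ($N = \frac{\frac{\left(-19\right)^{2}}{578} + \frac{998}{-776}}{8} = \frac{361 \cdot \frac{1}{578} + 998 \left(- \frac{1}{776}\right)}{8} = \frac{\frac{361}{578} - \frac{499}{388}}{8} = \frac{1}{8} \left(- \frac{74177}{112132}\right) = - \frac{74177}{897056} \approx -0.082689$)
$N^{2} = \left(- \frac{74177}{897056}\right)^{2} = \frac{5502227329}{804709467136}$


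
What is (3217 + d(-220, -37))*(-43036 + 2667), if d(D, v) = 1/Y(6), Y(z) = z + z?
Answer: -1558445245/12 ≈ -1.2987e+8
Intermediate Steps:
Y(z) = 2*z
d(D, v) = 1/12 (d(D, v) = 1/(2*6) = 1/12)
(3217 + d(-220, -37))*(-43036 + 2667) = (3217 + 1/12)*(-43036 + 2667) = (38605/12)*(-40369) = -1558445245/12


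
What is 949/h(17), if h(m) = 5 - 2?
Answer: 949/3 ≈ 316.33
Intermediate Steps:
h(m) = 3
949/h(17) = 949/3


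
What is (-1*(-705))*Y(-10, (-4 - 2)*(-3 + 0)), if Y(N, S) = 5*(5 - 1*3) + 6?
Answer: 11280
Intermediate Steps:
Y(N, S) = 16 (Y(N, S) = 5*(5 - 3) + 6 = 5*2 + 6 = 10 + 6 = 16)
(-1*(-705))*Y(-10, (-4 - 2)*(-3 + 0)) = -1*(-705)*16 = 705*16 = 11280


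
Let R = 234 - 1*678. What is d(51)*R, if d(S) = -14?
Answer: 6216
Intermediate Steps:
R = -444 (R = 234 - 678 = -444)
d(51)*R = -14*(-444) = 6216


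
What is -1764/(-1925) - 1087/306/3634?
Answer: 279926083/305801100 ≈ 0.91539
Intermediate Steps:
-1764/(-1925) - 1087/306/3634 = -1764*(-1/1925) - 1087*1/306*(1/3634) = 252/275 - 1087/306*1/3634 = 252/275 - 1087/1112004 = 279926083/305801100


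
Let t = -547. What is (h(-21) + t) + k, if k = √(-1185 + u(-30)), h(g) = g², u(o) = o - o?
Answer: -106 + I*√1185 ≈ -106.0 + 34.424*I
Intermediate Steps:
u(o) = 0
k = I*√1185 (k = √(-1185 + 0) = √(-1185) = I*√1185 ≈ 34.424*I)
(h(-21) + t) + k = ((-21)² - 547) + I*√1185 = (441 - 547) + I*√1185 = -106 + I*√1185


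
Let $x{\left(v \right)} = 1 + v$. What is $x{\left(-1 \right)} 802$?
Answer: $0$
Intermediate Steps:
$x{\left(-1 \right)} 802 = \left(1 - 1\right) 802 = 0 \cdot 802 = 0$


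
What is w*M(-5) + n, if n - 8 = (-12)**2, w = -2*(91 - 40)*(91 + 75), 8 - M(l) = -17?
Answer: -423148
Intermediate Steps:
M(l) = 25 (M(l) = 8 - 1*(-17) = 8 + 17 = 25)
w = -16932 (w = -102*166 = -2*8466 = -16932)
n = 152 (n = 8 + (-12)**2 = 8 + 144 = 152)
w*M(-5) + n = -16932*25 + 152 = -423300 + 152 = -423148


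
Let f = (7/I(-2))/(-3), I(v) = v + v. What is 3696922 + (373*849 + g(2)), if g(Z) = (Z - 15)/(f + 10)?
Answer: 509726917/127 ≈ 4.0136e+6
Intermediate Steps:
I(v) = 2*v
f = 7/12 (f = (7/((2*(-2))))/(-3) = (7/(-4))*(-1/3) = (7*(-1/4))*(-1/3) = -7/4*(-1/3) = 7/12 ≈ 0.58333)
g(Z) = -180/127 + 12*Z/127 (g(Z) = (Z - 15)/(7/12 + 10) = (-15 + Z)/(127/12) = (-15 + Z)*(12/127) = -180/127 + 12*Z/127)
3696922 + (373*849 + g(2)) = 3696922 + (373*849 + (-180/127 + (12/127)*2)) = 3696922 + (316677 + (-180/127 + 24/127)) = 3696922 + (316677 - 156/127) = 3696922 + 40217823/127 = 509726917/127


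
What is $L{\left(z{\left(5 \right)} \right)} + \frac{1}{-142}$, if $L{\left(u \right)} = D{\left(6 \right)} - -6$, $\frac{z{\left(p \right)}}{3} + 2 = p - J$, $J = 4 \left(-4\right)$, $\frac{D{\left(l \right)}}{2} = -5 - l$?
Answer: $- \frac{2273}{142} \approx -16.007$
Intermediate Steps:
$D{\left(l \right)} = -10 - 2 l$ ($D{\left(l \right)} = 2 \left(-5 - l\right) = -10 - 2 l$)
$J = -16$
$z{\left(p \right)} = 42 + 3 p$ ($z{\left(p \right)} = -6 + 3 \left(p - -16\right) = -6 + 3 \left(p + 16\right) = -6 + 3 \left(16 + p\right) = -6 + \left(48 + 3 p\right) = 42 + 3 p$)
$L{\left(u \right)} = -16$ ($L{\left(u \right)} = \left(-10 - 12\right) - -6 = \left(-10 - 12\right) + 6 = -22 + 6 = -16$)
$L{\left(z{\left(5 \right)} \right)} + \frac{1}{-142} = -16 + \frac{1}{-142} = -16 - \frac{1}{142} = - \frac{2273}{142}$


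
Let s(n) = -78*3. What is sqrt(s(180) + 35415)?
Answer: 3*sqrt(3909) ≈ 187.57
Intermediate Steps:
s(n) = -234
sqrt(s(180) + 35415) = sqrt(-234 + 35415) = sqrt(35181) = 3*sqrt(3909)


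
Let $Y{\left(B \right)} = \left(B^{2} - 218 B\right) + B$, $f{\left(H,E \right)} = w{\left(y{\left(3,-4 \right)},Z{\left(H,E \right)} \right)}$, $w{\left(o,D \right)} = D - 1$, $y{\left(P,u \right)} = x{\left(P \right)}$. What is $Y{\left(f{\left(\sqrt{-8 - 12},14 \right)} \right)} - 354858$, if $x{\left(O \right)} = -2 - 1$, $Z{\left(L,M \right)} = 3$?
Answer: $-355288$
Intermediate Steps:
$x{\left(O \right)} = -3$
$y{\left(P,u \right)} = -3$
$w{\left(o,D \right)} = -1 + D$ ($w{\left(o,D \right)} = D - 1 = -1 + D$)
$f{\left(H,E \right)} = 2$ ($f{\left(H,E \right)} = -1 + 3 = 2$)
$Y{\left(B \right)} = B^{2} - 217 B$
$Y{\left(f{\left(\sqrt{-8 - 12},14 \right)} \right)} - 354858 = 2 \left(-217 + 2\right) - 354858 = 2 \left(-215\right) - 354858 = -430 - 354858 = -355288$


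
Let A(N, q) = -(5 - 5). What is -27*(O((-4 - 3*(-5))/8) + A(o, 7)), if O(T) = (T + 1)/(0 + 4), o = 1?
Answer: -513/32 ≈ -16.031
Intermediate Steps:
A(N, q) = 0 (A(N, q) = -1*0 = 0)
O(T) = ¼ + T/4 (O(T) = (1 + T)/4 = (1 + T)*(¼) = ¼ + T/4)
-27*(O((-4 - 3*(-5))/8) + A(o, 7)) = -27*((¼ + ((-4 - 3*(-5))/8)/4) + 0) = -27*((¼ + ((-4 + 15)*(⅛))/4) + 0) = -27*((¼ + (11*(⅛))/4) + 0) = -27*((¼ + (¼)*(11/8)) + 0) = -27*((¼ + 11/32) + 0) = -27*(19/32 + 0) = -27*19/32 = -513/32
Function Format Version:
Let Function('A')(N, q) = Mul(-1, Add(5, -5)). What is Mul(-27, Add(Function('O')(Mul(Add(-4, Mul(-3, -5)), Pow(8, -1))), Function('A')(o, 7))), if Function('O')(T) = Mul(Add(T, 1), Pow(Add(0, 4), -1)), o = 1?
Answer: Rational(-513, 32) ≈ -16.031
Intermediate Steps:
Function('A')(N, q) = 0 (Function('A')(N, q) = Mul(-1, 0) = 0)
Function('O')(T) = Add(Rational(1, 4), Mul(Rational(1, 4), T)) (Function('O')(T) = Mul(Add(1, T), Pow(4, -1)) = Mul(Add(1, T), Rational(1, 4)) = Add(Rational(1, 4), Mul(Rational(1, 4), T)))
Mul(-27, Add(Function('O')(Mul(Add(-4, Mul(-3, -5)), Pow(8, -1))), Function('A')(o, 7))) = Mul(-27, Add(Add(Rational(1, 4), Mul(Rational(1, 4), Mul(Add(-4, Mul(-3, -5)), Pow(8, -1)))), 0)) = Mul(-27, Add(Add(Rational(1, 4), Mul(Rational(1, 4), Mul(Add(-4, 15), Rational(1, 8)))), 0)) = Mul(-27, Add(Add(Rational(1, 4), Mul(Rational(1, 4), Mul(11, Rational(1, 8)))), 0)) = Mul(-27, Add(Add(Rational(1, 4), Mul(Rational(1, 4), Rational(11, 8))), 0)) = Mul(-27, Add(Add(Rational(1, 4), Rational(11, 32)), 0)) = Mul(-27, Add(Rational(19, 32), 0)) = Mul(-27, Rational(19, 32)) = Rational(-513, 32)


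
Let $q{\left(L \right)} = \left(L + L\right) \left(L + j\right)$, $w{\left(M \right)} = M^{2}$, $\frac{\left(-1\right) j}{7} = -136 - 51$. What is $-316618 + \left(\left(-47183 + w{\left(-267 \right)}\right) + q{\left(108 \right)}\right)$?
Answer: $13560$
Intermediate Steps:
$j = 1309$ ($j = - 7 \left(-136 - 51\right) = \left(-7\right) \left(-187\right) = 1309$)
$q{\left(L \right)} = 2 L \left(1309 + L\right)$ ($q{\left(L \right)} = \left(L + L\right) \left(L + 1309\right) = 2 L \left(1309 + L\right)$)
$-316618 + \left(\left(-47183 + w{\left(-267 \right)}\right) + q{\left(108 \right)}\right) = -316618 - \left(47183 - 71289 - 216 \left(1309 + 108\right)\right) = -316618 + \left(\left(-47183 + 71289\right) + 2 \cdot 108 \cdot 1417\right) = -316618 + \left(24106 + 306072\right) = -316618 + 330178 = 13560$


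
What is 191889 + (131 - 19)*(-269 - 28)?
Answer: 158625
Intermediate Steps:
191889 + (131 - 19)*(-269 - 28) = 191889 + 112*(-297) = 191889 - 33264 = 158625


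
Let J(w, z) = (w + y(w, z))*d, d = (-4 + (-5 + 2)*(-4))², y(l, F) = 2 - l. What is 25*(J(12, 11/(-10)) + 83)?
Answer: 5275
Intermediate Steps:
d = 64 (d = (-4 - 3*(-4))² = (-4 + 12)² = 8² = 64)
J(w, z) = 128 (J(w, z) = (w + (2 - w))*64 = 2*64 = 128)
25*(J(12, 11/(-10)) + 83) = 25*(128 + 83) = 25*211 = 5275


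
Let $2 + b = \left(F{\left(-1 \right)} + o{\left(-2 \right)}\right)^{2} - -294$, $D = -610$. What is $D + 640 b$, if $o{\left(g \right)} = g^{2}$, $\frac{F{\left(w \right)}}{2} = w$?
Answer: $188830$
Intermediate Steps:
$F{\left(w \right)} = 2 w$
$b = 296$ ($b = -2 + \left(\left(2 \left(-1\right) + \left(-2\right)^{2}\right)^{2} - -294\right) = -2 + \left(\left(-2 + 4\right)^{2} + 294\right) = -2 + \left(2^{2} + 294\right) = -2 + \left(4 + 294\right) = -2 + 298 = 296$)
$D + 640 b = -610 + 640 \cdot 296 = -610 + 189440 = 188830$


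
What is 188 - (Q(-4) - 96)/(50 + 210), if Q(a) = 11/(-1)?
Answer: 48987/260 ≈ 188.41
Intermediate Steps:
Q(a) = -11 (Q(a) = 11*(-1) = -11)
188 - (Q(-4) - 96)/(50 + 210) = 188 - (-11 - 96)/(50 + 210) = 188 - (-107)/260 = 188 - 1*(-107/260) = 188 + 107/260 = 48987/260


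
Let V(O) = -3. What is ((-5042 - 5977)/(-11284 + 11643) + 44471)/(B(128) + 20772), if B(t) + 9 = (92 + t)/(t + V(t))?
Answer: 398851750/186363721 ≈ 2.1402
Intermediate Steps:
B(t) = -9 + (92 + t)/(-3 + t) (B(t) = -9 + (92 + t)/(t - 3) = -9 + (92 + t)/(-3 + t))
((-5042 - 5977)/(-11284 + 11643) + 44471)/(B(128) + 20772) = ((-5042 - 5977)/(-11284 + 11643) + 44471)/((119 - 8*128)/(-3 + 128) + 20772) = (-11019/359 + 44471)/((119 - 1024)/125 + 20772) = (-11019*1/359 + 44471)/((1/125)*(-905) + 20772) = (-11019/359 + 44471)/(-181/25 + 20772) = 15954070/(359*(519119/25)) = (15954070/359)*(25/519119) = 398851750/186363721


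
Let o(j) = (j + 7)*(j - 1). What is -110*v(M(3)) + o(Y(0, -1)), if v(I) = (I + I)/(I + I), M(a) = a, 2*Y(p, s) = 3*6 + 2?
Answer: 43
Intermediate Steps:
Y(p, s) = 10 (Y(p, s) = (3*6 + 2)/2 = (18 + 2)/2 = (1/2)*20 = 10)
v(I) = 1 (v(I) = (2*I)/((2*I)) = (2*I)*(1/(2*I)) = 1)
o(j) = (-1 + j)*(7 + j) (o(j) = (7 + j)*(-1 + j) = (-1 + j)*(7 + j))
-110*v(M(3)) + o(Y(0, -1)) = -110*1 + (-7 + 10**2 + 6*10) = -110 + (-7 + 100 + 60) = -110 + 153 = 43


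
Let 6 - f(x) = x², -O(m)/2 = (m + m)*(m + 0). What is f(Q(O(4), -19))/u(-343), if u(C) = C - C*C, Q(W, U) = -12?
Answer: 69/58996 ≈ 0.0011696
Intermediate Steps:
O(m) = -4*m² (O(m) = -2*(m + m)*(m + 0) = -2*2*m*m = -4*m²)
u(C) = C - C²
f(x) = 6 - x²
f(Q(O(4), -19))/u(-343) = (6 - 1*(-12)²)/((-343*(1 - 1*(-343)))) = (6 - 1*144)/((-343*(1 + 343))) = (6 - 144)/((-343*344)) = -138/(-117992) = -138*(-1/117992) = 69/58996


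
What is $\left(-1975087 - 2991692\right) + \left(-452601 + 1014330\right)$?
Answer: $-4405050$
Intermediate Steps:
$\left(-1975087 - 2991692\right) + \left(-452601 + 1014330\right) = -4966779 + 561729 = -4405050$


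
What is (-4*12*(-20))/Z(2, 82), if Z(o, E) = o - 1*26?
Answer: -40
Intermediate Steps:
Z(o, E) = -26 + o (Z(o, E) = o - 26 = -26 + o)
(-4*12*(-20))/Z(2, 82) = (-4*12*(-20))/(-26 + 2) = -48*(-20)/(-24) = 960*(-1/24) = -40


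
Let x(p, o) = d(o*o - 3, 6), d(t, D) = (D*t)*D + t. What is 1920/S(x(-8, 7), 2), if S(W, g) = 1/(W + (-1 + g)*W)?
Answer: 6535680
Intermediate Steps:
d(t, D) = t + t*D² (d(t, D) = t*D² + t = t + t*D²)
x(p, o) = -111 + 37*o² (x(p, o) = (o*o - 3)*(1 + 6²) = (o² - 3)*(1 + 36) = (-3 + o²)*37 = -111 + 37*o²)
S(W, g) = 1/(W + W*(-1 + g))
1920/S(x(-8, 7), 2) = 1920/((1/(-111 + 37*7²*2))) = 1920/(((½)/(-111 + 37*49))) = 1920/(((½)/(-111 + 1813))) = 1920/(((½)/1702)) = 1920/(((1/1702)*(½))) = 1920/(1/3404) = 1920*3404 = 6535680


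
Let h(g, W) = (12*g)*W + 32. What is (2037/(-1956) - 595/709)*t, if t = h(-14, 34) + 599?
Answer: 4417172431/462268 ≈ 9555.4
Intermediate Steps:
h(g, W) = 32 + 12*W*g (h(g, W) = 12*W*g + 32 = 32 + 12*W*g)
t = -5081 (t = (32 + 12*34*(-14)) + 599 = (32 - 5712) + 599 = -5680 + 599 = -5081)
(2037/(-1956) - 595/709)*t = (2037/(-1956) - 595/709)*(-5081) = (2037*(-1/1956) - 595*1/709)*(-5081) = (-679/652 - 595/709)*(-5081) = -869351/462268*(-5081) = 4417172431/462268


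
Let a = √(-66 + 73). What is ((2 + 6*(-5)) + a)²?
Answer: (28 - √7)² ≈ 642.84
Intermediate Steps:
a = √7 ≈ 2.6458
((2 + 6*(-5)) + a)² = ((2 + 6*(-5)) + √7)² = ((2 - 30) + √7)² = (-28 + √7)²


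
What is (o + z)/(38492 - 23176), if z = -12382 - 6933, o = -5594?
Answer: -24909/15316 ≈ -1.6263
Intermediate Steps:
z = -19315
(o + z)/(38492 - 23176) = (-5594 - 19315)/(38492 - 23176) = -24909/15316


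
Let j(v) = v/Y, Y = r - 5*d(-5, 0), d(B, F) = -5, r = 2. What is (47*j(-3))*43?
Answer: -2021/9 ≈ -224.56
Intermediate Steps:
Y = 27 (Y = 2 - 5*(-5) = 2 + 25 = 27)
j(v) = v/27
(47*j(-3))*43 = (47*((1/27)*(-3)))*43 = (47*(-⅑))*43 = -47/9*43 = -2021/9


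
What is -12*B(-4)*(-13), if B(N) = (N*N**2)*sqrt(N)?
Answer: -19968*I ≈ -19968.0*I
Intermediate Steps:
B(N) = N**(7/2) (B(N) = N**3*sqrt(N) = N**(7/2))
-12*B(-4)*(-13) = -(-1536)*I*(-13) = (1536*I)*(-13) = -19968*I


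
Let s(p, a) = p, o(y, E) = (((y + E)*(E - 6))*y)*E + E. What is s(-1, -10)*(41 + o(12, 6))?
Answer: -47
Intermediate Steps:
o(y, E) = E + E*y*(-6 + E)*(E + y) (o(y, E) = (((E + y)*(-6 + E))*y)*E + E = (((-6 + E)*(E + y))*y)*E + E = (y*(-6 + E)*(E + y))*E + E = E*y*(-6 + E)*(E + y) + E = E + E*y*(-6 + E)*(E + y))
s(-1, -10)*(41 + o(12, 6)) = -(41 + 6*(1 - 6*12² + 6*12² + 12*6² - 6*6*12)) = -(41 + 6*(1 - 6*144 + 6*144 + 12*36 - 432)) = -(41 + 6*(1 - 864 + 864 + 432 - 432)) = -(41 + 6*1) = -(41 + 6) = -1*47 = -47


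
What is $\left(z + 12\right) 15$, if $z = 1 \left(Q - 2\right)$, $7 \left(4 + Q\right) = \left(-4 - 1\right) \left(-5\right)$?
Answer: $\frac{1005}{7} \approx 143.57$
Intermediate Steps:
$Q = - \frac{3}{7}$ ($Q = -4 + \frac{\left(-4 - 1\right) \left(-5\right)}{7} = -4 + \frac{\left(-5\right) \left(-5\right)}{7} = -4 + \frac{1}{7} \cdot 25 = -4 + \frac{25}{7} = - \frac{3}{7} \approx -0.42857$)
$z = - \frac{17}{7}$ ($z = 1 \left(- \frac{3}{7} - 2\right) = 1 \left(- \frac{17}{7}\right) = - \frac{17}{7} \approx -2.4286$)
$\left(z + 12\right) 15 = \left(- \frac{17}{7} + 12\right) 15 = \frac{67}{7} \cdot 15 = \frac{1005}{7}$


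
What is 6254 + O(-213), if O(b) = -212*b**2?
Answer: -9611974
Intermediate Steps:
6254 + O(-213) = 6254 - 212*(-213)**2 = 6254 - 212*45369 = 6254 - 9618228 = -9611974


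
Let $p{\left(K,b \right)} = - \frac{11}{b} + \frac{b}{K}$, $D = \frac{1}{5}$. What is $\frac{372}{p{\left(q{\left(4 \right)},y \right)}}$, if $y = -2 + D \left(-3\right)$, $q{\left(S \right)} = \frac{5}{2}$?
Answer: $\frac{120900}{1037} \approx 116.59$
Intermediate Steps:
$q{\left(S \right)} = \frac{5}{2}$ ($q{\left(S \right)} = 5 \cdot \frac{1}{2} = \frac{5}{2}$)
$D = \frac{1}{5} \approx 0.2$
$y = - \frac{13}{5}$ ($y = -2 + \frac{1}{5} \left(-3\right) = -2 - \frac{3}{5} = - \frac{13}{5} \approx -2.6$)
$\frac{372}{p{\left(q{\left(4 \right)},y \right)}} = \frac{372}{- \frac{11}{- \frac{13}{5}} - \frac{13}{5 \cdot \frac{5}{2}}} = \frac{372}{\left(-11\right) \left(- \frac{5}{13}\right) - \frac{26}{25}} = \frac{372}{\frac{55}{13} - \frac{26}{25}} = \frac{372}{\frac{1037}{325}} = 372 \cdot \frac{325}{1037} = \frac{120900}{1037}$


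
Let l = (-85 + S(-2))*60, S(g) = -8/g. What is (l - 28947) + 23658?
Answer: -10149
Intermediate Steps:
l = -4860 (l = (-85 - 8/(-2))*60 = (-85 - 8*(-½))*60 = (-85 + 4)*60 = -81*60 = -4860)
(l - 28947) + 23658 = (-4860 - 28947) + 23658 = -33807 + 23658 = -10149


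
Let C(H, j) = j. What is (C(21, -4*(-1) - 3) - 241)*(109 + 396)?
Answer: -121200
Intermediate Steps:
(C(21, -4*(-1) - 3) - 241)*(109 + 396) = ((-4*(-1) - 3) - 241)*(109 + 396) = ((4 - 3) - 241)*505 = (1 - 241)*505 = -240*505 = -121200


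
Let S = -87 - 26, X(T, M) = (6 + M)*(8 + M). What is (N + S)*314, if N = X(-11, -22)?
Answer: 34854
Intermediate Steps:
N = 224 (N = 48 + (-22)**2 + 14*(-22) = 48 + 484 - 308 = 224)
S = -113
(N + S)*314 = (224 - 113)*314 = 111*314 = 34854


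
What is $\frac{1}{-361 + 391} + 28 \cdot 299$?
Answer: $\frac{251161}{30} \approx 8372.0$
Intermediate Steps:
$\frac{1}{-361 + 391} + 28 \cdot 299 = \frac{1}{30} + 8372 = \frac{251161}{30}$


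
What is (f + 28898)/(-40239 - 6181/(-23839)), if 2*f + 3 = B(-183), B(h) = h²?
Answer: -1088035799/959251340 ≈ -1.1343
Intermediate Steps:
f = 16743 (f = -3/2 + (½)*(-183)² = -3/2 + (½)*33489 = -3/2 + 33489/2 = 16743)
(f + 28898)/(-40239 - 6181/(-23839)) = (16743 + 28898)/(-40239 - 6181/(-23839)) = 45641/(-40239 - 6181*(-1/23839)) = 45641/(-40239 + 6181/23839) = 45641/(-959251340/23839) = 45641*(-23839/959251340) = -1088035799/959251340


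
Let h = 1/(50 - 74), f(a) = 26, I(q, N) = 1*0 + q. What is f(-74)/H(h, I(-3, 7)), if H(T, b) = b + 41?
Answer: 13/19 ≈ 0.68421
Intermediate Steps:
I(q, N) = q (I(q, N) = 0 + q = q)
h = -1/24 (h = 1/(-24) = -1/24 ≈ -0.041667)
H(T, b) = 41 + b
f(-74)/H(h, I(-3, 7)) = 26/(41 - 3) = 26/38 = 26*(1/38) = 13/19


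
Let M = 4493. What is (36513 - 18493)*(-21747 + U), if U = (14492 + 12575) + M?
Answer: 176830260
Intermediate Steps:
U = 31560 (U = (14492 + 12575) + 4493 = 27067 + 4493 = 31560)
(36513 - 18493)*(-21747 + U) = (36513 - 18493)*(-21747 + 31560) = 18020*9813 = 176830260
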